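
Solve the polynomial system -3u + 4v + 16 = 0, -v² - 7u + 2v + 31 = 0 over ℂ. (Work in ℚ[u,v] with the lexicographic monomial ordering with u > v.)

Compute a lex Gröbner basis by Buchberger's algorithm.
f_1 = -3u + 4v + 16, LT = u.
f_2 = -7u - v² + 2v + 31, LT = u.

S(f_1,f_2): lcm = u. S = -1/7v² - 22/21v - 19/21.
  leading term v²: no divisor's leading term divides it; move -1/7v² to the remainder.
  leading term v: no divisor's leading term divides it; move -22/21v to the remainder.
  leading term 1: no divisor's leading term divides it; move -19/21 to the remainder.
  remainder -1/7v² - 22/21v - 19/21 ≠ 0; add h_3 = -1/7v² - 22/21v - 19/21 to the basis.

The other S-polynomials (S(f_1,h_3), S(f_2,h_3)) all reduce to 0 modulo the current basis, so we have a Gröbner basis.
Inter-reduce: drop elements whose leading term is divisible by another's, tail-reduce, and make monic.
Reduced Gröbner basis: {u - 4/3v - 16/3, v² + 22/3v + 19/3}.

Elimination: the polynomial v² + 22/3v + 19/3 lies in the elimination ideal for v, so v ∈ {-19/3, -1}. For each such v, the remaining basis elements (now univariate) give the rest of the solution.
  v = -19/3: the earlier basis element becomes u + 28/9 = 0, giving u = -28/9 — point (-28/9, -19/3).
  v = -1: the earlier basis element becomes u - 4 = 0, giving u = 4 — point (4, -1).

{(-28/9, -19/3), (4, -1)}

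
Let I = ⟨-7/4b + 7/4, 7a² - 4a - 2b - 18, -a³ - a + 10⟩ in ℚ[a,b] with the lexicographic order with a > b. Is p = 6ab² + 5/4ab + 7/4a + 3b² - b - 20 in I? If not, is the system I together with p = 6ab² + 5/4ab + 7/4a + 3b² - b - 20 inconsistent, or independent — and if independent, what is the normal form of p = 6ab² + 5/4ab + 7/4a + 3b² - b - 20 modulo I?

First compute the reduced Gröbner basis of I by Buchberger's algorithm.
f_1 = -7/4b + 7/4, LT = b.
f_2 = 7a² - 4a - 2b - 18, LT = a².
f_3 = -a³ - a + 10, LT = a³.

S(f_2,f_3): lcm = a³. S = -4/7a² - 2/7ab - 25/7a + 10.
  leading term a²: subtract (-4/49)·f_2 from -4/7a² - 2/7ab - 25/7a + 10 → -2/7ab - 191/49a - 8/49b + 418/49
  leading term ab: subtract (8/49a)·f_1 from -2/7ab - 191/49a - 8/49b + 418/49 → -205/49a - 8/49b + 418/49
  leading term a: no divisor's leading term divides it; move -205/49a to the remainder.
  leading term b: subtract (32/343)·f_1 from -8/49b + 418/49 → 410/49
  leading term 1: no divisor's leading term divides it; move 410/49 to the remainder.
  remainder -205/49a + 410/49 ≠ 0; add h_4 = -205/49a + 410/49 to the basis.

The other S-polynomials (S(f_1,f_2), S(f_1,f_3), S(f_1,h_4), S(f_2,h_4), S(f_3,h_4)) all reduce to 0 modulo the current basis, so we have a Gröbner basis.
Inter-reduce: drop elements whose leading term is divisible by another's, tail-reduce, and make monic.
Reduced Gröbner basis: {a - 2, b - 1}.
Label its elements g_1 = a - 2, g_2 = b - 1.

Reduce p = 6ab² + 5/4ab + 7/4a + 3b² - b - 20 modulo G:
  leading term ab²: subtract (6b²)·g_1 from 6ab² + 5/4ab + 7/4a + 3b² - b - 20 → 5/4ab + 7/4a + 15b² - b - 20
  leading term ab: subtract (5/4b)·g_1 from 5/4ab + 7/4a + 15b² - b - 20 → 7/4a + 15b² + 3/2b - 20
  leading term a: subtract (7/4)·g_1 from 7/4a + 15b² + 3/2b - 20 → 15b² + 3/2b - 33/2
  leading term b²: subtract (15b)·g_2 from 15b² + 3/2b - 33/2 → 33/2b - 33/2
  leading term b: subtract (33/2)·g_2 from 33/2b - 33/2 → 0
  normal form = 0.
Since the normal form is 0, p ∈ I.

Ideal membership is decidable via reduction modulo a Gröbner basis.

6ab² + 5/4ab + 7/4a + 3b² - b - 20 lies in I (it reduces to 0).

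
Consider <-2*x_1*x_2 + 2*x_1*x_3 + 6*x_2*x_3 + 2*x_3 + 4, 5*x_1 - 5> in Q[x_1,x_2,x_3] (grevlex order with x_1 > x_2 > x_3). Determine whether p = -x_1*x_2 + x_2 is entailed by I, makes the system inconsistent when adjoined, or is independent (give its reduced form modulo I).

-x_1*x_2 + x_2 lies in I (it reduces to 0).

First compute the reduced Gröbner basis of I by Buchberger's algorithm.
f_1 = -2*x_1*x_2 + 2*x_1*x_3 + 6*x_2*x_3 + 2*x_3 + 4, LT = x_1*x_2.
f_2 = 5*x_1 - 5, LT = x_1.

S(f_1,f_2): lcm = x_1*x_2. S = -x_1*x_3 - 3*x_2*x_3 + x_2 - x_3 - 2.
  leading term x_1*x_3: subtract (-1/5*x_3)·f_2 from -x_1*x_3 - 3*x_2*x_3 + x_2 - x_3 - 2 → -3*x_2*x_3 + x_2 - 2*x_3 - 2
  leading term x_2*x_3: no divisor's leading term divides it; move -3*x_2*x_3 to the remainder.
  leading term x_2: no divisor's leading term divides it; move x_2 to the remainder.
  leading term x_3: no divisor's leading term divides it; move -2*x_3 to the remainder.
  leading term 1: no divisor's leading term divides it; move -2 to the remainder.
  remainder -3*x_2*x_3 + x_2 - 2*x_3 - 2 ≠ 0; add h_3 = -3*x_2*x_3 + x_2 - 2*x_3 - 2 to the basis.

The other S-polynomials (S(f_1,h_3), S(f_2,h_3)) all reduce to 0 modulo the current basis, so we have a Gröbner basis.
Inter-reduce: drop elements whose leading term is divisible by another's, tail-reduce, and make monic.
Reduced Gröbner basis: {x_2*x_3 - 1/3*x_2 + 2/3*x_3 + 2/3, x_1 - 1}.
Label its elements g_1 = x_2*x_3 - 1/3*x_2 + 2/3*x_3 + 2/3, g_2 = x_1 - 1.

Reduce p = -x_1*x_2 + x_2 modulo G:
  leading term x_1*x_2: subtract (-x_2)·g_2 from -x_1*x_2 + x_2 → 0
  normal form = 0.
Since the normal form is 0, p ∈ I.

The remainder on division by a Gröbner basis is unique — it is the normal form.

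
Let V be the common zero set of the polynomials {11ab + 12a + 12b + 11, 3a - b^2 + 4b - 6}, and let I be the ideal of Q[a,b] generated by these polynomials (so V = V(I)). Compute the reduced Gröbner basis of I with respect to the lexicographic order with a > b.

G = {a - 1/3b^2 + 4/3b - 2, b^3 - 32/11b^2 + 54/11b + 105/11}

f_1 = 11ab + 12a + 12b + 11, LT = ab.
f_2 = 3a - b^2 + 4b - 6, LT = a.

S(f_1,f_2): lcm = ab. S = 12/11a + 1/3b^3 - 4/3b^2 + 34/11b + 1.
  leading term a: subtract (4/11)·f_2 from 12/11a + 1/3b^3 - 4/3b^2 + 34/11b + 1 → 1/3b^3 - 32/33b^2 + 18/11b + 35/11
  leading term b^3: no divisor's leading term divides it; move 1/3b^3 to the remainder.
  leading term b^2: no divisor's leading term divides it; move -32/33b^2 to the remainder.
  leading term b: no divisor's leading term divides it; move 18/11b to the remainder.
  leading term 1: no divisor's leading term divides it; move 35/11 to the remainder.
  remainder 1/3b^3 - 32/33b^2 + 18/11b + 35/11 ≠ 0; add g_3 = 1/3b^3 - 32/33b^2 + 18/11b + 35/11 to the basis.

The other S-polynomials (S(f_1,g_3), S(f_2,g_3)) all reduce to 0 modulo the current basis, so we have a Gröbner basis.
Inter-reduce: drop elements whose leading term is divisible by another's, tail-reduce, and make monic.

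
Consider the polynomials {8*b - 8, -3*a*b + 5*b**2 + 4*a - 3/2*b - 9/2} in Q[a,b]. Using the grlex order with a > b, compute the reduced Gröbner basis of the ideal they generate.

G = {a - 1, b - 1}

This is the nonlinear analogue of row-reducing a linear system.

f_1 = 8*b - 8, LT = b.
f_2 = -3*a*b + 5*b**2 + 4*a - 3/2*b - 9/2, LT = a*b.

S(f_1,f_2): lcm = a*b. S = 5/3*b**2 + 1/3*a - 1/2*b - 3/2.
  reduce S modulo (f_1, f_2):
  remainder 1/3*a - 1/3 ≠ 0; add g_3 = 1/3*a - 1/3 to the basis.

The other S-polynomials (S(f_1,g_3), S(f_2,g_3)) all reduce to 0 modulo the current basis, so we have a Gröbner basis.
Inter-reduce: drop elements whose leading term is divisible by another's, tail-reduce, and make monic.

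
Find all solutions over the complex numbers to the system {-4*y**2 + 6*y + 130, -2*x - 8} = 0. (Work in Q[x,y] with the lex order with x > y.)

Compute a lex Gröbner basis by Buchberger's algorithm.
f_1 = -4*y**2 + 6*y + 130, LT = y**2.
f_2 = -2*x - 8, LT = x.

The S-polynomials (S(f_1,f_2)) all reduce to 0 modulo the current basis, so we have a Gröbner basis.
Inter-reduce: drop elements whose leading term is divisible by another's, tail-reduce, and make monic.
Reduced Gröbner basis: {x + 4, y**2 - 3/2*y - 65/2}.

From the last basis element, y**2 - 3/2*y - 65/2 = 0, so y takes values in {-5, 13/2}. Each choice, substituted upward through the basis, yields the corresponding point(s) of the solution set.
  y = -5: the earlier basis element becomes x + 4 = 0, giving x = -4 — point (-4, -5).
  y = 13/2: the earlier basis element becomes x + 4 = 0, giving x = -4 — point (-4, 13/2).

{(-4, -5), (-4, 13/2)}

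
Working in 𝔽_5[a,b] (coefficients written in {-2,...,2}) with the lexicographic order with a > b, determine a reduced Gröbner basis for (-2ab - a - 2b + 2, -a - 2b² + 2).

G = {a + 2b² - 2, b³ - 2b² + b}

This is the nonlinear analogue of row-reducing a linear system.

f_1 = -2ab - a - 2b + 2, LT = ab.
f_2 = -a - 2b² + 2, LT = a.

S(f_1,f_2): lcm = ab. S = -2a - 2b³ - 2b - 1.
  leading term a: subtract (2)·f_2 from -2a - 2b³ - 2b - 1 → -2b³ - b² - 2b
  leading term b³: no divisor's leading term divides it; move -2b³ to the remainder.
  leading term b²: no divisor's leading term divides it; move -b² to the remainder.
  leading term b: no divisor's leading term divides it; move -2b to the remainder.
  remainder -2b³ - b² - 2b ≠ 0; add g_3 = -2b³ - b² - 2b to the basis.

The other S-polynomials (S(f_1,g_3), S(f_2,g_3)) all reduce to 0 modulo the current basis, so we have a Gröbner basis.
Inter-reduce: drop elements whose leading term is divisible by another's, tail-reduce, and make monic.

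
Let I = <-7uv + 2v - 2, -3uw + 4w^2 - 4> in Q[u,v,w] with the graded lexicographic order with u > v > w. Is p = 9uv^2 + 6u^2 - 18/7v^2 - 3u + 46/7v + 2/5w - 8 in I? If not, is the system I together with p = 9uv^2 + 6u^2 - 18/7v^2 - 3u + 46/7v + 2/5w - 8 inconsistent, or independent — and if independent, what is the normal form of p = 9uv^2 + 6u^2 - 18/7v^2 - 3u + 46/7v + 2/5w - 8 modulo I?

9uv^2 + 6u^2 - 18/7v^2 - 3u + 46/7v + 2/5w - 8 is independent of I; its normal form modulo I is 6u^2 - 3u + 4v + 2/5w - 8.

First compute the reduced Gröbner basis of I by Buchberger's algorithm.
f_1 = -7uv + 2v - 2, LT = uv.
f_2 = -3uw + 4w^2 - 4, LT = uw.

S(f_1,f_2): lcm = uvw. S = 4/3vw^2 - 2/7vw - 4/3v + 2/7w.
  leading term vw^2: no divisor's leading term divides it; move 4/3vw^2 to the remainder.
  leading term vw: no divisor's leading term divides it; move -2/7vw to the remainder.
  leading term v: no divisor's leading term divides it; move -4/3v to the remainder.
  leading term w: no divisor's leading term divides it; move 2/7w to the remainder.
  remainder 4/3vw^2 - 2/7vw - 4/3v + 2/7w ≠ 0; add h_3 = 4/3vw^2 - 2/7vw - 4/3v + 2/7w to the basis.

The other S-polynomials (S(f_1,h_3), S(f_2,h_3)) all reduce to 0 modulo the current basis, so we have a Gröbner basis.
Inter-reduce: drop elements whose leading term is divisible by another's, tail-reduce, and make monic.
Reduced Gröbner basis: {vw^2 - 3/14vw - v + 3/14w, uv - 2/7v + 2/7, uw - 4/3w^2 + 4/3}.
Label its elements g_1 = vw^2 - 3/14vw - v + 3/14w, g_2 = uv - 2/7v + 2/7, g_3 = uw - 4/3w^2 + 4/3.

Reduce p = 9uv^2 + 6u^2 - 18/7v^2 - 3u + 46/7v + 2/5w - 8 modulo G:
  leading term uv^2: subtract (9v)·g_2 from 9uv^2 + 6u^2 - 18/7v^2 - 3u + 46/7v + 2/5w - 8 → 6u^2 - 3u + 4v + 2/5w - 8
  leading term u^2: no divisor's leading term divides it; move 6u^2 to the remainder.
  leading term u: no divisor's leading term divides it; move -3u to the remainder.
  leading term v: no divisor's leading term divides it; move 4v to the remainder.
  leading term w: no divisor's leading term divides it; move 2/5w to the remainder.
  leading term 1: no divisor's leading term divides it; move -8 to the remainder.
  normal form = 6u^2 - 3u + 4v + 2/5w - 8.
The normal form is nonzero, so p ∉ I. Since p minus its normal form lies in I, I + (p) = I + (r) where r = 6u^2 - 3u + 4v + 2/5w - 8; decide whether this ideal is the whole ring.
Run Buchberger on G together with r (pairs among the g_i already reduce to 0 since G is a Gröbner basis):
g_1 = vw^2 - 3/14vw - v + 3/14w, LT = vw^2.
g_2 = uv - 2/7v + 2/7, LT = uv.
g_3 = uw - 4/3w^2 + 4/3, LT = uw.
r = 6u^2 - 3u + 4v + 2/5w - 8, LT = u^2.

S(g_2,r): lcm = u^2v. S = 3/14uv - 2/3v^2 - 1/15vw + 2/7u + 4/3v.
  leading term uv: subtract (3/14)·g_2 from 3/14uv - 2/3v^2 - 1/15vw + 2/7u + 4/3v → -2/3v^2 - 1/15vw + 2/7u + 205/147v - 3/49
  leading term v^2: no divisor's leading term divides it; move -2/3v^2 to the remainder.
  leading term vw: no divisor's leading term divides it; move -1/15vw to the remainder.
  leading term u: no divisor's leading term divides it; move 2/7u to the remainder.
  leading term v: no divisor's leading term divides it; move 205/147v to the remainder.
  leading term 1: no divisor's leading term divides it; move -3/49 to the remainder.
  remainder -2/3v^2 - 1/15vw + 2/7u + 205/147v - 3/49 ≠ 0; add m_5 = -2/3v^2 - 1/15vw + 2/7u + 205/147v - 3/49 to the basis.

S(g_3,r): lcm = u^2w. S = -4/3uw^2 + 1/2uw - 2/3vw - 1/15w^2 + 4/3u + 4/3w.
  leading term uw^2: subtract (-4/3w)·g_3 from -4/3uw^2 + 1/2uw - 2/3vw - 1/15w^2 + 4/3u + 4/3w → -16/9w^3 + 1/2uw - 2/3vw - 1/15w^2 + 4/3u + 28/9w
  leading term w^3: no divisor's leading term divides it; move -16/9w^3 to the remainder.
  leading term uw: subtract (1/2)·g_3 from 1/2uw - 2/3vw - 1/15w^2 + 4/3u + 28/9w → -2/3vw + 3/5w^2 + 4/3u + 28/9w - 2/3
  leading term vw: no divisor's leading term divides it; move -2/3vw to the remainder.
  leading term w^2: no divisor's leading term divides it; move 3/5w^2 to the remainder.
  leading term u: no divisor's leading term divides it; move 4/3u to the remainder.
  leading term w: no divisor's leading term divides it; move 28/9w to the remainder.
  leading term 1: no divisor's leading term divides it; move -2/3 to the remainder.
  remainder -16/9w^3 - 2/3vw + 3/5w^2 + 4/3u + 28/9w - 2/3 ≠ 0; add m_6 = -16/9w^3 - 2/3vw + 3/5w^2 + 4/3u + 28/9w - 2/3 to the basis.

The other S-polynomials (S(g_1,g_2), S(g_1,g_3), S(g_1,r), S(g_2,g_3), S(g_1,m_5), S(g_2,m_5), S(g_3,m_5), S(r,m_5), S(g_1,m_6), S(g_2,m_6), S(g_3,m_6), S(r,m_6), S(m_5,m_6)) all reduce to 0 modulo the current basis, so we have a Gröbner basis.
Inter-reduce: drop elements whose leading term is divisible by another's, tail-reduce, and make monic.
Reduced Gröbner basis: {vw^2 - 3/14vw - v + 3/14w, w^3 + 3/8vw - 27/80w^2 - 3/4u - 7/4w + 3/8, u^2 - 1/2u + 2/3v + 1/15w - 4/3, uv - 2/7v + 2/7, uw - 4/3w^2 + 4/3, v^2 + 1/10vw - 3/7u - 205/98v + 9/98}.
The reduced Gröbner basis of I + (p) is {vw^2 - 3/14vw - v + 3/14w, w^3 + 3/8vw - 27/80w^2 - 3/4u - 7/4w + 3/8, u^2 - 1/2u + 2/3v + 1/15w - 4/3, uv - 2/7v + 2/7, uw - 4/3w^2 + 4/3, v^2 + 1/10vw - 3/7u - 205/98v + 9/98} ≠ {1}, a proper ideal, so the enlarged system stays consistent: p is independent of I, with normal form 6u^2 - 3u + 4v + 2/5w - 8.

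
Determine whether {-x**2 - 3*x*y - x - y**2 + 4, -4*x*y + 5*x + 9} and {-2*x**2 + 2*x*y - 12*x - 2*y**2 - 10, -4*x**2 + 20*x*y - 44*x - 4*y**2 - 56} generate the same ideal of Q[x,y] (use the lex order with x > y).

For a fixed monomial order, each ideal has a unique reduced Gröbner basis; comparing bases decides equality.
Buchberger on the first generating set:
f_1 = -x**2 - 3*x*y - x - y**2 + 4, LT = x**2.
f_2 = -4*x*y + 5*x + 9, LT = x*y.

S(f_1,f_2): lcm = x**2*y. S = 5/4*x**2 + 3*x*y**2 + x*y + 9/4*x + y**3 - 4*y.
  reduce S modulo (f_1, f_2):
  remainder 9/4*x + y**3 - 5/4*y**2 + 11/4*y + 29/4 ≠ 0; add g_3 = 9/4*x + y**3 - 5/4*y**2 + 11/4*y + 29/4 to the basis.

S(f_2,g_3): lcm = x*y. S = -5/4*x - 4/9*y**4 + 5/9*y**3 - 11/9*y**2 - 29/9*y - 9/4.
  reduce S modulo (f_1, f_2, g_3):
  remainder -4/9*y**4 + 10/9*y**3 - 23/12*y**2 - 61/36*y + 16/9 ≠ 0; add g_4 = -4/9*y**4 + 10/9*y**3 - 23/12*y**2 - 61/36*y + 16/9 to the basis.

The other S-polynomials (S(f_1,g_3), S(f_1,g_4), S(f_2,g_4), S(g_3,g_4)) all reduce to 0 modulo the current basis, so we have a Gröbner basis.
Inter-reduce: drop elements whose leading term is divisible by another's, tail-reduce, and make monic.
Reduced Gröbner basis: {x + 4/9*y**3 - 5/9*y**2 + 11/9*y + 29/9, y**4 - 5/2*y**3 + 69/16*y**2 + 61/16*y - 4}.

Buchberger on the second generating set:
h_1 = -2*x**2 + 2*x*y - 12*x - 2*y**2 - 10, LT = x**2.
h_2 = -4*x**2 + 20*x*y - 44*x - 4*y**2 - 56, LT = x**2.

S(h_1,h_2): lcm = x**2. S = 4*x*y - 5*x - 9.
  reduce S modulo (h_1, h_2):
  remainder 4*x*y - 5*x - 9 ≠ 0; add k_3 = 4*x*y - 5*x - 9 to the basis.

S(h_1,k_3): lcm = x**2*y. S = 5/4*x**2 - x*y**2 + 6*x*y + 9/4*x + y**3 + 5*y.
  reduce S modulo (h_1, h_2, k_3):
  remainder 9/4*x + y**3 - 5/4*y**2 + 11/4*y + 29/4 ≠ 0; add k_4 = 9/4*x + y**3 - 5/4*y**2 + 11/4*y + 29/4 to the basis.

S(k_3,k_4): lcm = x*y. S = -5/4*x - 4/9*y**4 + 5/9*y**3 - 11/9*y**2 - 29/9*y - 9/4.
  reduce S modulo (h_1, h_2, k_3, k_4):
  remainder -4/9*y**4 + 10/9*y**3 - 23/12*y**2 - 61/36*y + 16/9 ≠ 0; add k_5 = -4/9*y**4 + 10/9*y**3 - 23/12*y**2 - 61/36*y + 16/9 to the basis.

The other S-polynomials (S(h_2,k_3), S(h_1,k_4), S(h_2,k_4), S(h_1,k_5), S(h_2,k_5), S(k_3,k_5), S(k_4,k_5)) all reduce to 0 modulo the current basis, so we have a Gröbner basis.
Inter-reduce: drop elements whose leading term is divisible by another's, tail-reduce, and make monic.
Reduced Gröbner basis: {x + 4/9*y**3 - 5/9*y**2 + 11/9*y + 29/9, y**4 - 5/2*y**3 + 69/16*y**2 + 61/16*y - 4}.

These coincide, so the ideals are equal.

Yes, the ideals are equal.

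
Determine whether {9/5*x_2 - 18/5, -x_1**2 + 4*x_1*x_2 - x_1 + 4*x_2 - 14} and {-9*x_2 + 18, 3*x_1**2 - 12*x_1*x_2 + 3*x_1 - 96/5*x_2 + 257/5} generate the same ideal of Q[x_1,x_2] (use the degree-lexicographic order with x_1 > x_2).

Two ideals are equal iff their reduced Gröbner bases coincide (the reduced basis is unique for a fixed ordering).
Buchberger on the first generating set:
f_1 = 9/5*x_2 - 18/5, LT = x_2.
f_2 = -x_1**2 + 4*x_1*x_2 - x_1 + 4*x_2 - 14, LT = x_1**2.

The S-polynomials (S(f_1,f_2)) all reduce to 0 modulo the current basis, so we have a Gröbner basis.
Inter-reduce: drop elements whose leading term is divisible by another's, tail-reduce, and make monic.
Reduced Gröbner basis: {x_1**2 - 7*x_1 + 6, x_2 - 2}.

Buchberger on the second generating set:
h_1 = -9*x_2 + 18, LT = x_2.
h_2 = 3*x_1**2 - 12*x_1*x_2 + 3*x_1 - 96/5*x_2 + 257/5, LT = x_1**2.

The S-polynomials (S(h_1,h_2)) all reduce to 0 modulo the current basis, so we have a Gröbner basis.
Inter-reduce: drop elements whose leading term is divisible by another's, tail-reduce, and make monic.
Reduced Gröbner basis: {x_1**2 - 7*x_1 + 13/3, x_2 - 2}.

Since the reduced bases disagree, the two ideals are not the same.

No, the ideals differ.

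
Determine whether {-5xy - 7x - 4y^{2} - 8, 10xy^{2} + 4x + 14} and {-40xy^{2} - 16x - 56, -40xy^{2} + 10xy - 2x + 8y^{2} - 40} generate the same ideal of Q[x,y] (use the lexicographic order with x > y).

Yes, the ideals are equal.

For a fixed monomial order, each ideal has a unique reduced Gröbner basis; comparing bases decides equality.
Buchberger on the first generating set:
f_1 = -5xy - 7x - 4y^{2} - 8, LT = xy.
f_2 = 10xy^{2} + 4x + 14, LT = xy^{2}.

S(f_1,f_2): lcm = xy^{2}. S = \tfrac{7}{5}xy - \tfrac{2}{5}x + \tfrac{4}{5}y^{3} + \tfrac{8}{5}y - \tfrac{7}{5}.
  leading term xy: subtract (-\tfrac{7}{25})·f_1 from \tfrac{7}{5}xy - \tfrac{2}{5}x + \tfrac{4}{5}y^{3} + \tfrac{8}{5}y - \tfrac{7}{5} → -\tfrac{59}{25}x + \tfrac{4}{5}y^{3} - \tfrac{28}{25}y^{2} + \tfrac{8}{5}y - \tfrac{91}{25}
  leading term x: no divisor's leading term divides it; move -\tfrac{59}{25}x to the remainder.
  leading term y^{3}: no divisor's leading term divides it; move \tfrac{4}{5}y^{3} to the remainder.
  leading term y^{2}: no divisor's leading term divides it; move -\tfrac{28}{25}y^{2} to the remainder.
  leading term y: no divisor's leading term divides it; move \tfrac{8}{5}y to the remainder.
  leading term 1: no divisor's leading term divides it; move -\tfrac{91}{25} to the remainder.
  remainder -\tfrac{59}{25}x + \tfrac{4}{5}y^{3} - \tfrac{28}{25}y^{2} + \tfrac{8}{5}y - \tfrac{91}{25} ≠ 0; add g_3 = -\tfrac{59}{25}x + \tfrac{4}{5}y^{3} - \tfrac{28}{25}y^{2} + \tfrac{8}{5}y - \tfrac{91}{25} to the basis.

S(f_1,g_3): lcm = xy. S = \tfrac{7}{5}x + \tfrac{20}{59}y^{4} - \tfrac{28}{59}y^{3} + \tfrac{436}{295}y^{2} - \tfrac{91}{59}y + \tfrac{8}{5}.
  leading term x: subtract (-\tfrac{35}{59})·g_3 from \tfrac{7}{5}x + \tfrac{20}{59}y^{4} - \tfrac{28}{59}y^{3} + \tfrac{436}{295}y^{2} - \tfrac{91}{59}y + \tfrac{8}{5} → \tfrac{20}{59}y^{4} + \tfrac{48}{59}y^{2} - \tfrac{35}{59}y - \tfrac{33}{59}
  leading term y^{4}: no divisor's leading term divides it; move \tfrac{20}{59}y^{4} to the remainder.
  leading term y^{2}: no divisor's leading term divides it; move \tfrac{48}{59}y^{2} to the remainder.
  leading term y: no divisor's leading term divides it; move -\tfrac{35}{59}y to the remainder.
  leading term 1: no divisor's leading term divides it; move -\tfrac{33}{59} to the remainder.
  remainder \tfrac{20}{59}y^{4} + \tfrac{48}{59}y^{2} - \tfrac{35}{59}y - \tfrac{33}{59} ≠ 0; add g_4 = \tfrac{20}{59}y^{4} + \tfrac{48}{59}y^{2} - \tfrac{35}{59}y - \tfrac{33}{59} to the basis.

The other S-polynomials (S(f_2,g_3), S(f_1,g_4), S(f_2,g_4), S(g_3,g_4)) all reduce to 0 modulo the current basis, so we have a Gröbner basis.
Inter-reduce: drop elements whose leading term is divisible by another's, tail-reduce, and make monic.
Reduced Gröbner basis: {x - \tfrac{20}{59}y^{3} + \tfrac{28}{59}y^{2} - \tfrac{40}{59}y + \tfrac{91}{59}, y^{4} + \tfrac{12}{5}y^{2} - \tfrac{7}{4}y - \tfrac{33}{20}}.

Buchberger on the second generating set:
h_1 = -40xy^{2} - 16x - 56, LT = xy^{2}.
h_2 = -40xy^{2} + 10xy - 2x + 8y^{2} - 40, LT = xy^{2}.

S(h_1,h_2): lcm = xy^{2}. S = \tfrac{1}{4}xy + \tfrac{7}{20}x + \tfrac{1}{5}y^{2} + \tfrac{2}{5}.
  leading term xy: no divisor's leading term divides it; move \tfrac{1}{4}xy to the remainder.
  leading term x: no divisor's leading term divides it; move \tfrac{7}{20}x to the remainder.
  leading term y^{2}: no divisor's leading term divides it; move \tfrac{1}{5}y^{2} to the remainder.
  leading term 1: no divisor's leading term divides it; move \tfrac{2}{5} to the remainder.
  remainder \tfrac{1}{4}xy + \tfrac{7}{20}x + \tfrac{1}{5}y^{2} + \tfrac{2}{5} ≠ 0; add k_3 = \tfrac{1}{4}xy + \tfrac{7}{20}x + \tfrac{1}{5}y^{2} + \tfrac{2}{5} to the basis.

S(h_1,k_3): lcm = xy^{2}. S = -\tfrac{7}{5}xy + \tfrac{2}{5}x - \tfrac{4}{5}y^{3} - \tfrac{8}{5}y + \tfrac{7}{5}.
  leading term xy: subtract (-\tfrac{28}{5})·k_3 from -\tfrac{7}{5}xy + \tfrac{2}{5}x - \tfrac{4}{5}y^{3} - \tfrac{8}{5}y + \tfrac{7}{5} → \tfrac{59}{25}x - \tfrac{4}{5}y^{3} + \tfrac{28}{25}y^{2} - \tfrac{8}{5}y + \tfrac{91}{25}
  leading term x: no divisor's leading term divides it; move \tfrac{59}{25}x to the remainder.
  leading term y^{3}: no divisor's leading term divides it; move -\tfrac{4}{5}y^{3} to the remainder.
  leading term y^{2}: no divisor's leading term divides it; move \tfrac{28}{25}y^{2} to the remainder.
  leading term y: no divisor's leading term divides it; move -\tfrac{8}{5}y to the remainder.
  leading term 1: no divisor's leading term divides it; move \tfrac{91}{25} to the remainder.
  remainder \tfrac{59}{25}x - \tfrac{4}{5}y^{3} + \tfrac{28}{25}y^{2} - \tfrac{8}{5}y + \tfrac{91}{25} ≠ 0; add k_4 = \tfrac{59}{25}x - \tfrac{4}{5}y^{3} + \tfrac{28}{25}y^{2} - \tfrac{8}{5}y + \tfrac{91}{25} to the basis.

S(h_1,k_4): lcm = xy^{2}. S = \tfrac{2}{5}x + \tfrac{20}{59}y^{5} - \tfrac{28}{59}y^{4} + \tfrac{40}{59}y^{3} - \tfrac{91}{59}y^{2} + \tfrac{7}{5}.
  leading term x: subtract (\tfrac{10}{59})·k_4 from \tfrac{2}{5}x + \tfrac{20}{59}y^{5} - \tfrac{28}{59}y^{4} + \tfrac{40}{59}y^{3} - \tfrac{91}{59}y^{2} + \tfrac{7}{5} → \tfrac{20}{59}y^{5} - \tfrac{28}{59}y^{4} + \tfrac{48}{59}y^{3} - \tfrac{511}{295}y^{2} + \tfrac{16}{59}y + \tfrac{231}{295}
  leading term y^{5}: no divisor's leading term divides it; move \tfrac{20}{59}y^{5} to the remainder.
  leading term y^{4}: no divisor's leading term divides it; move -\tfrac{28}{59}y^{4} to the remainder.
  leading term y^{3}: no divisor's leading term divides it; move \tfrac{48}{59}y^{3} to the remainder.
  leading term y^{2}: no divisor's leading term divides it; move -\tfrac{511}{295}y^{2} to the remainder.
  leading term y: no divisor's leading term divides it; move \tfrac{16}{59}y to the remainder.
  leading term 1: no divisor's leading term divides it; move \tfrac{231}{295} to the remainder.
  remainder \tfrac{20}{59}y^{5} - \tfrac{28}{59}y^{4} + \tfrac{48}{59}y^{3} - \tfrac{511}{295}y^{2} + \tfrac{16}{59}y + \tfrac{231}{295} ≠ 0; add k_5 = \tfrac{20}{59}y^{5} - \tfrac{28}{59}y^{4} + \tfrac{48}{59}y^{3} - \tfrac{511}{295}y^{2} + \tfrac{16}{59}y + \tfrac{231}{295} to the basis.

S(k_3,k_4): lcm = xy. S = \tfrac{7}{5}x + \tfrac{20}{59}y^{4} - \tfrac{28}{59}y^{3} + \tfrac{436}{295}y^{2} - \tfrac{91}{59}y + \tfrac{8}{5}.
  leading term x: subtract (\tfrac{35}{59})·k_4 from \tfrac{7}{5}x + \tfrac{20}{59}y^{4} - \tfrac{28}{59}y^{3} + \tfrac{436}{295}y^{2} - \tfrac{91}{59}y + \tfrac{8}{5} → \tfrac{20}{59}y^{4} + \tfrac{48}{59}y^{2} - \tfrac{35}{59}y - \tfrac{33}{59}
  leading term y^{4}: no divisor's leading term divides it; move \tfrac{20}{59}y^{4} to the remainder.
  leading term y^{2}: no divisor's leading term divides it; move \tfrac{48}{59}y^{2} to the remainder.
  leading term y: no divisor's leading term divides it; move -\tfrac{35}{59}y to the remainder.
  leading term 1: no divisor's leading term divides it; move -\tfrac{33}{59} to the remainder.
  remainder \tfrac{20}{59}y^{4} + \tfrac{48}{59}y^{2} - \tfrac{35}{59}y - \tfrac{33}{59} ≠ 0; add k_6 = \tfrac{20}{59}y^{4} + \tfrac{48}{59}y^{2} - \tfrac{35}{59}y - \tfrac{33}{59} to the basis.

The other S-polynomials (S(h_2,k_3), S(h_2,k_4), S(h_1,k_5), S(h_2,k_5), S(k_3,k_5), S(k_4,k_5), S(h_1,k_6), S(h_2,k_6), S(k_3,k_6), S(k_4,k_6), S(k_5,k_6)) all reduce to 0 modulo the current basis, so we have a Gröbner basis.
Inter-reduce: drop elements whose leading term is divisible by another's, tail-reduce, and make monic.
Reduced Gröbner basis: {x - \tfrac{20}{59}y^{3} + \tfrac{28}{59}y^{2} - \tfrac{40}{59}y + \tfrac{91}{59}, y^{4} + \tfrac{12}{5}y^{2} - \tfrac{7}{4}y - \tfrac{33}{20}}.

The two bases agree; hence the ideals are identical.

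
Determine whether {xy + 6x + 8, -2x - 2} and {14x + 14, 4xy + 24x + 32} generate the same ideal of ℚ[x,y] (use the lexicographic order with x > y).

Two ideals are equal iff their reduced Gröbner bases coincide (the reduced basis is unique for a fixed ordering).
Buchberger on the first generating set:
f_1 = xy + 6x + 8, LT = xy.
f_2 = -2x - 2, LT = x.

S(f_1,f_2): lcm = xy. S = 6x - y + 8.
  leading term x: subtract (-3)·f_2 from 6x - y + 8 → -y + 2
  leading term y: no divisor's leading term divides it; move -y to the remainder.
  leading term 1: no divisor's leading term divides it; move 2 to the remainder.
  remainder -y + 2 ≠ 0; add g_3 = -y + 2 to the basis.

The other S-polynomials (S(f_1,g_3), S(f_2,g_3)) all reduce to 0 modulo the current basis, so we have a Gröbner basis.
Inter-reduce: drop elements whose leading term is divisible by another's, tail-reduce, and make monic.
Reduced Gröbner basis: {x + 1, y - 2}.

Buchberger on the second generating set:
h_1 = 14x + 14, LT = x.
h_2 = 4xy + 24x + 32, LT = xy.

S(h_1,h_2): lcm = xy. S = -6x + y - 8.
  leading term x: subtract (-3/7)·h_1 from -6x + y - 8 → y - 2
  leading term y: no divisor's leading term divides it; move y to the remainder.
  leading term 1: no divisor's leading term divides it; move -2 to the remainder.
  remainder y - 2 ≠ 0; add k_3 = y - 2 to the basis.

The other S-polynomials (S(h_1,k_3), S(h_2,k_3)) all reduce to 0 modulo the current basis, so we have a Gröbner basis.
Inter-reduce: drop elements whose leading term is divisible by another's, tail-reduce, and make monic.
Reduced Gröbner basis: {x + 1, y - 2}.

The two bases agree; hence the ideals are identical.

Yes, the ideals are equal.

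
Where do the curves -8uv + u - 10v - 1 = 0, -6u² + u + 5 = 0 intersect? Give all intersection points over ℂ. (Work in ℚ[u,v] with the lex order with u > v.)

Compute a lex Gröbner basis by Buchberger's algorithm.
f_1 = -8uv + u - 10v - 1, LT = uv.
f_2 = -6u² + u + 5, LT = u².

S(f_1,f_2): lcm = u²v. S = -⅛u² + 17/12uv + ⅛u + ⅚v.
  leading term u²: subtract (1/48)·f_2 from -⅛u² + 17/12uv + ⅛u + ⅚v → 17/12uv + 5/48u + ⅚v - 5/48
  leading term uv: subtract (-17/96)·f_1 from 17/12uv + 5/48u + ⅚v - 5/48 → 9/32u - 15/16v - 9/32
  leading term u: no divisor's leading term divides it; move 9/32u to the remainder.
  leading term v: no divisor's leading term divides it; move -15/16v to the remainder.
  leading term 1: no divisor's leading term divides it; move -9/32 to the remainder.
  remainder 9/32u - 15/16v - 9/32 ≠ 0; add h_3 = 9/32u - 15/16v - 9/32 to the basis.

S(f_1,h_3): lcm = uv. S = -⅛u + 10/3v² + 9/4v + ⅛.
  leading term u: subtract (-4/9)·h_3 from -⅛u + 10/3v² + 9/4v + ⅛ → 10/3v² + 11/6v
  leading term v²: no divisor's leading term divides it; move 10/3v² to the remainder.
  leading term v: no divisor's leading term divides it; move 11/6v to the remainder.
  remainder 10/3v² + 11/6v ≠ 0; add h_4 = 10/3v² + 11/6v to the basis.

The other S-polynomials (S(f_2,h_3), S(f_1,h_4), S(f_2,h_4), S(h_3,h_4)) all reduce to 0 modulo the current basis, so we have a Gröbner basis.
Inter-reduce: drop elements whose leading term is divisible by another's, tail-reduce, and make monic.
Reduced Gröbner basis: {u - 10/3v - 1, v² + 11/20v}.

Since the basis is lex-ordered, v² + 11/20v is univariate in v. Its roots are {-11/20, 0}. Back-substituting each root into the other basis elements fixes the other coordinates.
  v = -11/20: the earlier basis element becomes u + ⅚ = 0, giving u = -5/6 — point (-5/6, -11/20).
  v = 0: the earlier basis element becomes u - 1 = 0, giving u = 1 — point (1, 0).

{(-5/6, -11/20), (1, 0)}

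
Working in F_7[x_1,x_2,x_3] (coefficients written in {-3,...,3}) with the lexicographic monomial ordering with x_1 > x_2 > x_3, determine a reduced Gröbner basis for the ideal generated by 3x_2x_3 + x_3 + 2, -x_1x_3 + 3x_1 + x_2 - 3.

G = {x_1x_2 - x_1 - 2x_2^2 + 3x_2 + 2, x_1x_3 - 3x_1 - x_2 + 3, x_2x_3 - 2x_3 + 3}

f_1 = 3x_2x_3 + x_3 + 2, LT = x_2x_3.
f_2 = -x_1x_3 + 3x_1 + x_2 - 3, LT = x_1x_3.

S(f_1,f_2): lcm = x_1x_2x_3. S = 3x_1x_2 - 2x_1x_3 + 3x_1 + x_2^2 - 3x_2.
  leading term x_1x_2: no divisor's leading term divides it; move 3x_1x_2 to the remainder.
  leading term x_1x_3: subtract (2)·f_2 from -2x_1x_3 + 3x_1 + x_2^2 - 3x_2 → -3x_1 + x_2^2 + 2x_2 - 1
  leading term x_1: no divisor's leading term divides it; move -3x_1 to the remainder.
  leading term x_2^2: no divisor's leading term divides it; move x_2^2 to the remainder.
  leading term x_2: no divisor's leading term divides it; move 2x_2 to the remainder.
  leading term 1: no divisor's leading term divides it; move -1 to the remainder.
  remainder 3x_1x_2 - 3x_1 + x_2^2 + 2x_2 - 1 ≠ 0; add g_3 = 3x_1x_2 - 3x_1 + x_2^2 + 2x_2 - 1 to the basis.

The other S-polynomials (S(f_1,g_3), S(f_2,g_3)) all reduce to 0 modulo the current basis, so we have a Gröbner basis.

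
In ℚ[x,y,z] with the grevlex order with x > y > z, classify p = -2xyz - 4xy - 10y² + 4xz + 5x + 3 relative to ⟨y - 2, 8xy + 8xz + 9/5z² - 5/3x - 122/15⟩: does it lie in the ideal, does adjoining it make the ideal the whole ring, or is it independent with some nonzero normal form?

First compute the reduced Gröbner basis of I by Buchberger's algorithm.
f_1 = y - 2, LT = y.
f_2 = 8xy + 8xz + 9/5z² - 5/3x - 122/15, LT = xy.

S(f_1,f_2): lcm = xy. S = -xz - 9/40z² - 43/24x + 61/60.
  leading term xz: no divisor's leading term divides it; move -xz to the remainder.
  leading term z²: no divisor's leading term divides it; move -9/40z² to the remainder.
  leading term x: no divisor's leading term divides it; move -43/24x to the remainder.
  leading term 1: no divisor's leading term divides it; move 61/60 to the remainder.
  remainder -xz - 9/40z² - 43/24x + 61/60 ≠ 0; add h_3 = -xz - 9/40z² - 43/24x + 61/60 to the basis.

The other S-polynomials (S(f_1,h_3), S(f_2,h_3)) all reduce to 0 modulo the current basis, so we have a Gröbner basis.
Inter-reduce: drop elements whose leading term is divisible by another's, tail-reduce, and make monic.
Reduced Gröbner basis: {xz + 9/40z² + 43/24x - 61/60, y - 2}.
Label its elements g_1 = xz + 9/40z² + 43/24x - 61/60, g_2 = y - 2.

Reduce p = -2xyz - 4xy - 10y² + 4xz + 5x + 3 modulo G:
  leading term xyz: subtract (-2y)·g_1 from -2xyz - 4xy - 10y² + 4xz + 5x + 3 → 9/20yz² - 5/12xy - 10y² + 4xz + 5x - 61/30y + 3
  leading term yz²: subtract (9/20z²)·g_2 from 9/20yz² - 5/12xy - 10y² + 4xz + 5x - 61/30y + 3 → -5/12xy - 10y² + 4xz + 9/10z² + 5x - 61/30y + 3
  leading term xy: subtract (-5/12x)·g_2 from -5/12xy - 10y² + 4xz + 9/10z² + 5x - 61/30y + 3 → -10y² + 4xz + 9/10z² + 25/6x - 61/30y + 3
  leading term y²: subtract (-10y)·g_2 from -10y² + 4xz + 9/10z² + 25/6x - 61/30y + 3 → 4xz + 9/10z² + 25/6x - 661/30y + 3
  leading term xz: subtract (4)·g_1 from 4xz + 9/10z² + 25/6x - 661/30y + 3 → -3x - 661/30y + 106/15
  leading term x: no divisor's leading term divides it; move -3x to the remainder.
  leading term y: subtract (-661/30)·g_2 from -661/30y + 106/15 → -37
  leading term 1: no divisor's leading term divides it; move -37 to the remainder.
  normal form = -3x - 37.
The normal form is nonzero, so p ∉ I. Since p minus its normal form lies in I, I + (p) = I + (r) where r = -3x - 37; decide whether this ideal is the whole ring.
Run Buchberger on G together with r (pairs among the g_i already reduce to 0 since G is a Gröbner basis):
g_1 = xz + 9/40z² + 43/24x - 61/60, LT = xz.
g_2 = y - 2, LT = y.
r = -3x - 37, LT = x.

S(g_1,r): lcm = xz. S = 9/40z² + 43/24x - 37/3z - 61/60.
  leading term z²: no divisor's leading term divides it; move 9/40z² to the remainder.
  leading term x: subtract (-43/72)·r from 43/24x - 37/3z - 61/60 → -37/3z - 8321/360
  leading term z: no divisor's leading term divides it; move -37/3z to the remainder.
  leading term 1: no divisor's leading term divides it; move -8321/360 to the remainder.
  remainder 9/40z² - 37/3z - 8321/360 ≠ 0; add m_4 = 9/40z² - 37/3z - 8321/360 to the basis.

The other S-polynomials (S(g_1,g_2), S(g_2,r), S(g_1,m_4), S(g_2,m_4), S(r,m_4)) all reduce to 0 modulo the current basis, so we have a Gröbner basis.
Inter-reduce: drop elements whose leading term is divisible by another's, tail-reduce, and make monic.
Reduced Gröbner basis: {z² - 1480/27z - 8321/81, x + 37/3, y - 2}.
The reduced Gröbner basis of I + (p) is {z² - 1480/27z - 8321/81, x + 37/3, y - 2} ≠ {1}, a proper ideal, so the enlarged system stays consistent: p is independent of I, with normal form -3x - 37.

-2xyz - 4xy - 10y² + 4xz + 5x + 3 is independent of I; its normal form modulo I is -3x - 37.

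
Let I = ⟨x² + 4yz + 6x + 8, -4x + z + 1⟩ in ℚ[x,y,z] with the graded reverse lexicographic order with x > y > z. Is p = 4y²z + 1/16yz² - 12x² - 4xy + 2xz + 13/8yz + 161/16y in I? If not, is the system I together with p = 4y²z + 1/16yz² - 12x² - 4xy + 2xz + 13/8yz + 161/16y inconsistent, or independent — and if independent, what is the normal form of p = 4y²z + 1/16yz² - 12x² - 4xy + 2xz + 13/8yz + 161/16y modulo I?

First compute the reduced Gröbner basis of I by Buchberger's algorithm.
f_1 = x² + 4yz + 6x + 8, LT = x².
f_2 = -4x + z + 1, LT = x.

S(f_1,f_2): lcm = x². S = ¼xz + 4yz + 25/4x + 8.
  leading term xz: subtract (-1/16z)·f_2 from ¼xz + 4yz + 25/4x + 8 → 4yz + 1/16z² + 25/4x + 1/16z + 8
  leading term yz: no divisor's leading term divides it; move 4yz to the remainder.
  leading term z²: no divisor's leading term divides it; move 1/16z² to the remainder.
  leading term x: subtract (-25/16)·f_2 from 25/4x + 1/16z + 8 → 13/8z + 153/16
  leading term z: no divisor's leading term divides it; move 13/8z to the remainder.
  leading term 1: no divisor's leading term divides it; move 153/16 to the remainder.
  remainder 4yz + 1/16z² + 13/8z + 153/16 ≠ 0; add h_3 = 4yz + 1/16z² + 13/8z + 153/16 to the basis.

The other S-polynomials (S(f_1,h_3), S(f_2,h_3)) all reduce to 0 modulo the current basis, so we have a Gröbner basis.
Inter-reduce: drop elements whose leading term is divisible by another's, tail-reduce, and make monic.
Reduced Gröbner basis: {yz + 1/64z² + 13/32z + 153/64, x - ¼z - ¼}.
Label its elements g_1 = yz + 1/64z² + 13/32z + 153/64, g_2 = x - ¼z - ¼.

Reduce p = 4y²z + 1/16yz² - 12x² - 4xy + 2xz + 13/8yz + 161/16y modulo G:
  leading term y²z: subtract (4y)·g_1 from 4y²z + 1/16yz² - 12x² - 4xy + 2xz + 13/8yz + 161/16y → -12x² - 4xy + 2xz + ½y
  leading term x²: subtract (-12x)·g_2 from -12x² - 4xy + 2xz + ½y → -4xy - xz - 3x + ½y
  leading term xy: subtract (-4y)·g_2 from -4xy - xz - 3x + ½y → -xz - yz - 3x - ½y
  leading term xz: subtract (-z)·g_2 from -xz - yz - 3x - ½y → -yz - ¼z² - 3x - ½y - ¼z
  leading term yz: subtract (-1)·g_1 from -yz - ¼z² - 3x - ½y - ¼z → -15/64z² - 3x - ½y + 5/32z + 153/64
  leading term z²: no divisor's leading term divides it; move -15/64z² to the remainder.
  leading term x: subtract (-3)·g_2 from -3x - ½y + 5/32z + 153/64 → -½y - 19/32z + 105/64
  leading term y: no divisor's leading term divides it; move -½y to the remainder.
  leading term z: no divisor's leading term divides it; move -19/32z to the remainder.
  leading term 1: no divisor's leading term divides it; move 105/64 to the remainder.
  normal form = -15/64z² - ½y - 19/32z + 105/64.
The normal form is nonzero, so p ∉ I. Since p minus its normal form lies in I, I + (p) = I + (r) where r = -15/64z² - ½y - 19/32z + 105/64; decide whether this ideal is the whole ring.
Run Buchberger on G together with r (pairs among the g_i already reduce to 0 since G is a Gröbner basis):
g_1 = yz + 1/64z² + 13/32z + 153/64, LT = yz.
g_2 = x - ¼z - ¼, LT = x.
r = -15/64z² - ½y - 19/32z + 105/64, LT = z².

S(g_1,r): lcm = yz². S = 1/64z³ - 32/15y² - 38/15yz + 13/32z² + 7y + 153/64z.
  leading term z³: subtract (-1/15z)·r from 1/64z³ - 32/15y² - 38/15yz + 13/32z² + 7y + 153/64z → -32/15y² - 77/30yz + 11/30z² + 7y + 5/2z
  leading term y²: no divisor's leading term divides it; move -32/15y² to the remainder.
  leading term yz: subtract (-77/30)·g_1 from -77/30yz + 11/30z² + 7y + 5/2z → 781/1920z² + 7y + 3401/960z + 3927/640
  leading term z²: subtract (-781/450)·r from 781/1920z² + 7y + 3401/960z + 3927/640 → 5519/900y + 2261/900z + 539/60
  leading term y: no divisor's leading term divides it; move 5519/900y to the remainder.
  leading term z: no divisor's leading term divides it; move 2261/900z to the remainder.
  leading term 1: no divisor's leading term divides it; move 539/60 to the remainder.
  remainder -32/15y² + 5519/900y + 2261/900z + 539/60 ≠ 0; add m_4 = -32/15y² + 5519/900y + 2261/900z + 539/60 to the basis.

The other S-polynomials (S(g_1,g_2), S(g_2,r), S(g_1,m_4), S(g_2,m_4), S(r,m_4)) all reduce to 0 modulo the current basis, so we have a Gröbner basis.
Inter-reduce: drop elements whose leading term is divisible by another's, tail-reduce, and make monic.
Reduced Gröbner basis: {y² - 5519/1920y - 2261/1920z - 539/128, yz - 1/30y + 11/30z + 5/2, z² + 32/15y + 38/15z - 7, x - ¼z - ¼}.
The reduced Gröbner basis of I + (p) is {y² - 5519/1920y - 2261/1920z - 539/128, yz - 1/30y + 11/30z + 5/2, z² + 32/15y + 38/15z - 7, x - ¼z - ¼} ≠ {1}, a proper ideal, so the enlarged system stays consistent: p is independent of I, with normal form -15/64z² - ½y - 19/32z + 105/64.

4y²z + 1/16yz² - 12x² - 4xy + 2xz + 13/8yz + 161/16y is independent of I; its normal form modulo I is -15/64z² - ½y - 19/32z + 105/64.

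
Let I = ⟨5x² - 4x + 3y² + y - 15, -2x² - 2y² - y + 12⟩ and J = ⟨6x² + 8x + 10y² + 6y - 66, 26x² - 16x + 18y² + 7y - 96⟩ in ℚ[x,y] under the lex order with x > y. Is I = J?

For a fixed monomial order, each ideal has a unique reduced Gröbner basis; comparing bases decides equality.
Buchberger on the first generating set:
f_1 = 5x² - 4x + 3y² + y - 15, LT = x².
f_2 = -2x² - 2y² - y + 12, LT = x².

S(f_1,f_2): lcm = x². S = -⅘x - ⅖y² - 3/10y + 3.
  leading term x: no divisor's leading term divides it; move -⅘x to the remainder.
  leading term y²: no divisor's leading term divides it; move -⅖y² to the remainder.
  leading term y: no divisor's leading term divides it; move -3/10y to the remainder.
  leading term 1: no divisor's leading term divides it; move 3 to the remainder.
  remainder -⅘x - ⅖y² - 3/10y + 3 ≠ 0; add g_3 = -⅘x - ⅖y² - 3/10y + 3 to the basis.

S(f_1,g_3): lcm = x². S = -½xy² - ⅜xy + 59/20x + ⅗y² + ⅕y - 3.
  leading term xy²: subtract (⅝y²)·g_3 from -½xy² - ⅜xy + 59/20x + ⅗y² + ⅕y - 3 → -⅜xy + 59/20x + ¼y⁴ + 3/16y³ - 51/40y² + ⅕y - 3
  leading term xy: subtract (15/32y)·g_3 from -⅜xy + 59/20x + ¼y⁴ + 3/16y³ - 51/40y² + ⅕y - 3 → 59/20x + ¼y⁴ + ⅜y³ - 363/320y² - 193/160y - 3
  leading term x: subtract (-59/16)·g_3 from 59/20x + ¼y⁴ + ⅜y³ - 363/320y² - 193/160y - 3 → ¼y⁴ + ⅜y³ - 167/64y² - 37/16y + 129/16
  leading term y⁴: no divisor's leading term divides it; move ¼y⁴ to the remainder.
  leading term y³: no divisor's leading term divides it; move ⅜y³ to the remainder.
  leading term y²: no divisor's leading term divides it; move -167/64y² to the remainder.
  leading term y: no divisor's leading term divides it; move -37/16y to the remainder.
  leading term 1: no divisor's leading term divides it; move 129/16 to the remainder.
  remainder ¼y⁴ + ⅜y³ - 167/64y² - 37/16y + 129/16 ≠ 0; add g_4 = ¼y⁴ + ⅜y³ - 167/64y² - 37/16y + 129/16 to the basis.

S(f_2,g_3): lcm = x². S = -½xy² - ⅜xy + 15/4x + y² + ½y - 6.
  leading term xy²: subtract (⅝y²)·g_3 from -½xy² - ⅜xy + 15/4x + y² + ½y - 6 → -⅜xy + 15/4x + ¼y⁴ + 3/16y³ - ⅞y² + ½y - 6
  leading term xy: subtract (15/32y)·g_3 from -⅜xy + 15/4x + ¼y⁴ + 3/16y³ - ⅞y² + ½y - 6 → 15/4x + ¼y⁴ + ⅜y³ - 47/64y² - 29/32y - 6
  leading term x: subtract (-75/16)·g_3 from 15/4x + ¼y⁴ + ⅜y³ - 47/64y² - 29/32y - 6 → ¼y⁴ + ⅜y³ - 167/64y² - 37/16y + 129/16
  leading term y⁴: subtract (1)·g_4 from ¼y⁴ + ⅜y³ - 167/64y² - 37/16y + 129/16 → 0
  remainder 0.

S(f_1,g_4): leading monomials are coprime, so the S-polynomial reduces to 0 (Buchberger's first criterion).
S(f_2,g_4): leading monomials are coprime, so the S-polynomial reduces to 0 (Buchberger's first criterion).
S(g_3,g_4): leading monomials are coprime, so the S-polynomial reduces to 0 (Buchberger's first criterion).
Every S-polynomial of the final basis reduces to 0, so we have a Gröbner basis.
Inter-reduce: drop elements whose leading term is divisible by another's, tail-reduce, and make monic.
Reduced Gröbner basis: {x + ½y² + ⅜y - 15/4, y⁴ + 3/2y³ - 167/16y² - 37/4y + 129/4}.

Buchberger on the second generating set:
h_1 = 6x² + 8x + 10y² + 6y - 66, LT = x².
h_2 = 26x² - 16x + 18y² + 7y - 96, LT = x².

S(h_1,h_2): lcm = x². S = 76/39x + 38/39y² + 19/26y - 95/13.
  leading term x: no divisor's leading term divides it; move 76/39x to the remainder.
  leading term y²: no divisor's leading term divides it; move 38/39y² to the remainder.
  leading term y: no divisor's leading term divides it; move 19/26y to the remainder.
  leading term 1: no divisor's leading term divides it; move -95/13 to the remainder.
  remainder 76/39x + 38/39y² + 19/26y - 95/13 ≠ 0; add k_3 = 76/39x + 38/39y² + 19/26y - 95/13 to the basis.

S(h_1,k_3): lcm = x². S = -½xy² - ⅜xy + 61/12x + 5/3y² + y - 11.
  leading term xy²: subtract (-39/152y²)·k_3 from -½xy² - ⅜xy + 61/12x + 5/3y² + y - 11 → -⅜xy + 61/12x + ¼y⁴ + 3/16y³ - 5/24y² + y - 11
  leading term xy: subtract (-117/608y)·k_3 from -⅜xy + 61/12x + ¼y⁴ + 3/16y³ - 5/24y² + y - 11 → 61/12x + ¼y⁴ + ⅜y³ - 13/192y² - 13/32y - 11
  leading term x: subtract (793/304)·k_3 from 61/12x + ¼y⁴ + ⅜y³ - 13/192y² - 13/32y - 11 → ¼y⁴ + ⅜y³ - 167/64y² - 37/16y + 129/16
  leading term y⁴: no divisor's leading term divides it; move ¼y⁴ to the remainder.
  leading term y³: no divisor's leading term divides it; move ⅜y³ to the remainder.
  leading term y²: no divisor's leading term divides it; move -167/64y² to the remainder.
  leading term y: no divisor's leading term divides it; move -37/16y to the remainder.
  leading term 1: no divisor's leading term divides it; move 129/16 to the remainder.
  remainder ¼y⁴ + ⅜y³ - 167/64y² - 37/16y + 129/16 ≠ 0; add k_4 = ¼y⁴ + ⅜y³ - 167/64y² - 37/16y + 129/16 to the basis.

S(h_2,k_3): lcm = x². S = -½xy² - ⅜xy + 163/52x + 9/13y² + 7/26y - 48/13.
  leading term xy²: subtract (-39/152y²)·k_3 from -½xy² - ⅜xy + 163/52x + 9/13y² + 7/26y - 48/13 → -⅜xy + 163/52x + ¼y⁴ + 3/16y³ - 123/104y² + 7/26y - 48/13
  leading term xy: subtract (-117/608y)·k_3 from -⅜xy + 163/52x + ¼y⁴ + 3/16y³ - 123/104y² + 7/26y - 48/13 → 163/52x + ¼y⁴ + ⅜y³ - 867/832y² - 473/416y - 48/13
  leading term x: subtract (489/304)·k_3 from 163/52x + ¼y⁴ + ⅜y³ - 867/832y² - 473/416y - 48/13 → ¼y⁴ + ⅜y³ - 167/64y² - 37/16y + 129/16
  leading term y⁴: subtract (1)·k_4 from ¼y⁴ + ⅜y³ - 167/64y² - 37/16y + 129/16 → 0
  remainder 0.

S(h_1,k_4): leading monomials are coprime, so the S-polynomial reduces to 0 (Buchberger's first criterion).
S(h_2,k_4): leading monomials are coprime, so the S-polynomial reduces to 0 (Buchberger's first criterion).
S(k_3,k_4): leading monomials are coprime, so the S-polynomial reduces to 0 (Buchberger's first criterion).
Every S-polynomial of the final basis reduces to 0, so we have a Gröbner basis.
Inter-reduce: drop elements whose leading term is divisible by another's, tail-reduce, and make monic.
Reduced Gröbner basis: {x + ½y² + ⅜y - 15/4, y⁴ + 3/2y³ - 167/16y² - 37/4y + 129/4}.

Same reduced basis, so the two generating sets span the same ideal.
The same test decides containment: I ⊆ J iff every generator of I reduces to 0 modulo a Gröbner basis of J.

Yes, the ideals are equal.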